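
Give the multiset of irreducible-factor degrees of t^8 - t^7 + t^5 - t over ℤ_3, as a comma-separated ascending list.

1, 1, 2, 4

Write g(t) = t^8 - t^7 + t^5 - t.
Roots in ℤ_3: g(0) = 0 → root; g(1) = 0 → root; g(2) = 2.
Linear factors from roots: (t), (t - 1).
Complete factorization: g(t) = (t)·(t - 1)·(t^2 + t - 1)·(t^4 - t^3 - t^2 + t - 1).
Factor degrees with multiplicity: 1 + 1 + 2 + 4 = 8.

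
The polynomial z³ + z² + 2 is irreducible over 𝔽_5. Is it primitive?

Write f(z) = z³ + z² + 2.
|GF(5^3)^×| = 5^3 − 1 = 124. Prime factorization: 124 = 2^2·31.
f is primitive ⇔ z has order 124 in GF(5)[z]/(f), i.e. z^(124/q) ≠ 1 for each prime q | 124.
z^(62) mod f = 4.
z^(4) mod f = z² + 3z + 2.
None equal 1, so z has full order 124; f is primitive.

Yes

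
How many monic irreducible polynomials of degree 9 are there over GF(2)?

By the necklace-counting formula, N_2(9) = (1/9) Σ_{d|9} μ(9/d)·2^d.
Divisors of 9: 1, 3, 9; μ(9/d) for each: 0, -1, 1.
Σ = − 2^3 + 2^9 = 504.
N = 504/9 = 56.

56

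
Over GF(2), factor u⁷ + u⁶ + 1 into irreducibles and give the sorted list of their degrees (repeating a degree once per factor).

Write f(u) = u⁷ + u⁶ + 1.
Roots in GF(2): f(0) = 1; f(1) = 1.
Complete factorization: f(u) = (u⁷ + u⁶ + 1).
Factor degrees with multiplicity: 7 = 7.

7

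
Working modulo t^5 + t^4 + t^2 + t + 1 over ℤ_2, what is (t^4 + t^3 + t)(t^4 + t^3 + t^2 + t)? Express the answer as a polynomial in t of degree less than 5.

t^4 + 1

Multiply in ℤ_2[t]: (t^4 + t^3 + t)·(t^4 + t^3 + t^2 + t) = t^8 + t^5 + t^3 + t^2.
Reduce using t^5 ≡ t^4 + t^2 + t + 1 (mod t^5 + t^4 + t^2 + t + 1).
Reduced: t^4 + 1.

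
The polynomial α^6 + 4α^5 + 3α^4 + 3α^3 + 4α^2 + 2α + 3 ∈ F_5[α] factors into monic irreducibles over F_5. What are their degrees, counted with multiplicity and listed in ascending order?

Write g(α) = α^6 + 4α^5 + 3α^4 + 3α^3 + 4α^2 + 2α + 3.
Roots in F_5: g(0) = 3; g(1) = 0 → root; g(2) = 2; g(3) = 0 → root; g(4) = 2.
Linear factors from roots: (α + 4), (α + 2).
Complete factorization: g(α) = (α + 2)·(α + 4)·(α^2 + α + 2)·(α^2 + 2α + 3).
Factor degrees with multiplicity: 1 + 1 + 2 + 2 = 6.

1, 1, 2, 2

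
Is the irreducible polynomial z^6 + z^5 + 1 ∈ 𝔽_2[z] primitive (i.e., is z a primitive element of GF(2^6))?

Yes

Write f(z) = z^6 + z^5 + 1.
|GF(2^6)^×| = 2^6 − 1 = 63. Prime factorization: 63 = 3^2·7.
f is primitive ⇔ z has order 63 in GF(2)[z]/(f), i.e. z^(63/q) ≠ 1 for each prime q | 63.
z^(21) mod f = z^5 + z^4 + z^3 + 1.
z^(9) mod f = z^5 + z^3 + z^2 + z + 1.
None equal 1, so z has full order 63; f is primitive.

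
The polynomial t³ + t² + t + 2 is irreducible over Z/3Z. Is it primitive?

No

Write f(t) = t³ + t² + t + 2.
|GF(3^3)^×| = 3^3 − 1 = 26. Prime factorization: 26 = 2·13.
f is primitive ⇔ t has order 26 in GF(3)[t]/(f), i.e. t^(26/q) ≠ 1 for each prime q | 26.
t^(13) mod f = 1
t^(2) mod f = t².
Since t^(13) = 1, the order of t divides 13 < 26; not primitive.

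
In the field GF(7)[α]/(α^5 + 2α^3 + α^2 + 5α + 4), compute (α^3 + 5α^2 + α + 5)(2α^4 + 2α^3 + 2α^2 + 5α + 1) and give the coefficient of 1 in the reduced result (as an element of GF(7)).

Multiply in GF(7)[α]: (α^3 + 5α^2 + α + 5)·(2α^4 + 2α^3 + 2α^2 + 5α + 1) = 2α^7 + 5α^6 + 6α^4 + 3α^3 + 6α^2 + 5α + 5.
Reduce using α^5 ≡ 5α^3 + 6α^2 + 2α + 3 (mod α^5 + 2α^3 + α^2 + 5α + 4).
Reduced: α^4 + 3α^3 + 5α^2 + 5α.

0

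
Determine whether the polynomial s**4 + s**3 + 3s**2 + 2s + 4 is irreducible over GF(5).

No

Write f(s) = s**4 + s**3 + 3s**2 + 2s + 4.
Check for roots in GF(5): f(0) = 4; f(1) = 1; f(2) = 4; f(3) = 0 → root; f(4) = 0 → root.
f(3) = 0, so (s − 3) divides f(s); f is reducible.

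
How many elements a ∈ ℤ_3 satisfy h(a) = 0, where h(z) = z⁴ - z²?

Evaluate at each of the 3 elements of ℤ_3:
h(0) = 0 → root; h(1) = 0 → root; h(2) = 0 → root.
Roots: {0, 1, 2}.

3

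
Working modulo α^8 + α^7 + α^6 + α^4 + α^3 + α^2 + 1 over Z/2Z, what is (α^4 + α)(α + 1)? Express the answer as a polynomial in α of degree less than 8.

α^5 + α^4 + α^2 + α

Multiply in Z/2Z[α]: (α^4 + α)·(α + 1) = α^5 + α^4 + α^2 + α.
Reduced: α^5 + α^4 + α^2 + α.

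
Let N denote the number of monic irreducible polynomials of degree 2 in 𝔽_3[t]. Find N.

The number of monic irreducibles of degree 2 over GF(3) is (1/2)·Σ_{d∣2} μ(2/d) 3^d.
Divisors of 2: 1, 2; μ(2/d) for each: -1, 1.
Σ = − 3^1 + 3^2 = 6.
N = 6/2 = 3.

3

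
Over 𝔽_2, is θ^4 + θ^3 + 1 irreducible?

Write m(θ) = θ^4 + θ^3 + 1.
Check for roots in 𝔽_2: m(0) = 1; m(1) = 1.
No roots, so no linear factors.
Monic irreducibles of degree 2 over GF(2): θ^2 + θ + 1.
None of them divide m (all give nonzero remainder).
No irreducible factor of degree ≤ 2 exists, so m is irreducible over GF(2).

Yes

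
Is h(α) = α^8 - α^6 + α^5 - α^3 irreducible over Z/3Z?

Check for roots in Z/3Z: h(0) = 0 → root; h(1) = 0 → root; h(2) = 0 → root.
h(0) = 0, so (α) divides h(α); h is reducible.

No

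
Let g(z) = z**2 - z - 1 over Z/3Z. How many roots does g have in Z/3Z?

Evaluate at each of the 3 elements of Z/3Z:
g(0) = 2; g(1) = 2; g(2) = 1.
No element is a root.

0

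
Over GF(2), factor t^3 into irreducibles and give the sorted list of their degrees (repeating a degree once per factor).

Write f(t) = t^3.
Roots in GF(2): f(0) = 0 → root; f(1) = 1.
Linear factors from roots: (t).
Complete factorization: f(t) = (t)^3.
Factor degrees with multiplicity: 1 + 1 + 1 = 3.

1, 1, 1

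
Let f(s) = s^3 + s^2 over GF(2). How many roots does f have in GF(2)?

2

Evaluate at each of the 2 elements of GF(2):
f(0) = 0 → root; f(1) = 0 → root.
Roots: {0, 1}.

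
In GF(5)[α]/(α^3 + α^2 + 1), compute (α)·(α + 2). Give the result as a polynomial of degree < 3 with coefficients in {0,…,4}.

α^2 + 2α

Multiply in GF(5)[α]: (α)·(α + 2) = α^2 + 2α.
Reduced: α^2 + 2α.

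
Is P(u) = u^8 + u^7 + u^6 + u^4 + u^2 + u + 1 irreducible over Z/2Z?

Yes

Check for roots in Z/2Z: P(0) = 1; P(1) = 1.
No roots, so no linear factors.
Monic irreducibles of degree 2 over GF(2): u^2 + u + 1.
None of them divide P (all give nonzero remainder).
Monic irreducibles of degree 3 over GF(2): u^3 + u + 1, u^3 + u^2 + 1.
None of them divide P (all give nonzero remainder).
Monic irreducibles of degree 4 over GF(2): u^4 + u + 1, u^4 + u^3 + 1, u^4 + u^3 + u^2 + u + 1.
None of them divide P (all give nonzero remainder).
No irreducible factor of degree ≤ 4 exists, so P is irreducible over GF(2).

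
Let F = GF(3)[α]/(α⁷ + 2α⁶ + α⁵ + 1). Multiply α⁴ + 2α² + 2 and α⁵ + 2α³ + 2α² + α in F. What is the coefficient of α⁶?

Multiply in GF(3)[α]: (α⁴ + 2α² + 2)·(α⁵ + 2α³ + 2α² + α) = α⁹ + α⁷ + 2α⁶ + α⁵ + α⁴ + α² + 2α.
Reduce using α⁷ ≡ α⁶ + 2α⁵ + 2 (mod α⁷ + 2α⁶ + α⁵ + 1).
Reduced: 2α⁶ + α⁴ + α + 2.

2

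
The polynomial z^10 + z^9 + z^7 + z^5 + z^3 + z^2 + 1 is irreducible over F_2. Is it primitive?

Write f(z) = z^10 + z^9 + z^7 + z^5 + z^3 + z^2 + 1.
|GF(2^10)^×| = 2^10 − 1 = 1023. Prime factorization: 1023 = 3·11·31.
f is primitive ⇔ z has order 1023 in GF(2)[z]/(f), i.e. z^(1023/q) ≠ 1 for each prime q | 1023.
z^(341) mod f = 1
z^(93) mod f = z^8 + z^5 + z.
z^(33) mod f = z^9 + z^5 + z^4 + z^3 + 1.
Since z^(341) = 1, the order of z divides 341 < 1023; not primitive.

No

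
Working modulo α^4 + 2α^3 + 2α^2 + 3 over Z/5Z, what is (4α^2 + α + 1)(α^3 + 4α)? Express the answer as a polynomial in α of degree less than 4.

Multiply in Z/5Z[α]: (4α^2 + α + 1)·(α^3 + 4α) = 4α^5 + α^4 + 2α^3 + 4α^2 + 4α.
Reduce using α^4 ≡ 3α^3 + 3α^2 + 2 (mod α^4 + 2α^3 + 2α^2 + 3).
Reduced: 3α^3 + 3α^2 + 2α + 1.

3α^3 + 3α^2 + 2α + 1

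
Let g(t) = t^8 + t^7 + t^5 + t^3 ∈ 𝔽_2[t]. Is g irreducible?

Check for roots in 𝔽_2: g(0) = 0 → root; g(1) = 0 → root.
g(0) = 0, so (t) divides g(t); g is reducible.

No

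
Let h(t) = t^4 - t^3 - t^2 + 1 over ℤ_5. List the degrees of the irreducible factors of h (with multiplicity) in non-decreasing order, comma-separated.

1, 1, 2

Roots in ℤ_5: h(0) = 1; h(1) = 0 → root; h(2) = 0 → root; h(3) = 1; h(4) = 2.
Linear factors from roots: (t - 1), (t - 2).
Complete factorization: h(t) = (t - 2)·(t - 1)·(t^2 + 2t - 2).
Factor degrees with multiplicity: 1 + 1 + 2 = 4.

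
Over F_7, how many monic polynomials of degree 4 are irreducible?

588

Gauss's count: N_{7}(4) = (1/4) Σ_{d|4} μ(4/d)·7^d.
Divisors of 4: 1, 2, 4; μ(4/d) for each: 0, -1, 1.
Σ = − 7^2 + 7^4 = 2352.
N = 2352/4 = 588.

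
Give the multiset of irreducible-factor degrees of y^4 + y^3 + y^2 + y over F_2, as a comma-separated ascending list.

1, 1, 1, 1

Write g(y) = y^4 + y^3 + y^2 + y.
Roots in F_2: g(0) = 0 → root; g(1) = 0 → root.
Linear factors from roots: (y), (y + 1).
Complete factorization: g(y) = (y)·(y + 1)^3.
Factor degrees with multiplicity: 1 + 1 + 1 + 1 = 4.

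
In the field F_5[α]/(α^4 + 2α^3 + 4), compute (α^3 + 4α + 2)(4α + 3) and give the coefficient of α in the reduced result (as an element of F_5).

Multiply in F_5[α]: (α^3 + 4α + 2)·(4α + 3) = 4α^4 + 3α^3 + α^2 + 1.
Reduce using α^4 ≡ 3α^3 + 1 (mod α^4 + 2α^3 + 4).
Reduced: α^2.

0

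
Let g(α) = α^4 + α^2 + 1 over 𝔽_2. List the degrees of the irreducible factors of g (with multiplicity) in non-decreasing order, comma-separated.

Roots in 𝔽_2: g(0) = 1; g(1) = 1.
Complete factorization: g(α) = (α^2 + α + 1)^2.
Factor degrees with multiplicity: 2 + 2 = 4.

2, 2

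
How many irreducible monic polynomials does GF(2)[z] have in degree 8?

30

By the necklace-counting formula, N_2(8) = (1/8) Σ_{d|8} μ(8/d)·2^d.
Divisors of 8: 1, 2, 4, 8; μ(8/d) for each: 0, 0, -1, 1.
Σ = − 2^4 + 2^8 = 240.
N = 240/8 = 30.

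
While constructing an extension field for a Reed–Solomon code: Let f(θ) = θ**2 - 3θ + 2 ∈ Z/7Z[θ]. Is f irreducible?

Check for roots in Z/7Z: f(0) = 2; f(1) = 0 → root; f(2) = 0 → root; f(3) = 2; f(4) = 6; f(5) = 5; f(6) = 6.
f(1) = 0, so (θ − 1) divides f(θ); f is reducible.

No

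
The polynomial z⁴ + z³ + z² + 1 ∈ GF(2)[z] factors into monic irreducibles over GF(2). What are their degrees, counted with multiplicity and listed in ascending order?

1, 3

Write g(z) = z⁴ + z³ + z² + 1.
Roots in GF(2): g(0) = 1; g(1) = 0 → root.
Linear factors from roots: (z + 1).
Complete factorization: g(z) = (z + 1)·(z³ + z + 1).
Factor degrees with multiplicity: 1 + 3 = 4.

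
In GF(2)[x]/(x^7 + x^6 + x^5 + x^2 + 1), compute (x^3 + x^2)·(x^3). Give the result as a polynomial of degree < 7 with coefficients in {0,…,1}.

Multiply in GF(2)[x]: (x^3 + x^2)·(x^3) = x^6 + x^5.
Reduced: x^6 + x^5.

x^6 + x^5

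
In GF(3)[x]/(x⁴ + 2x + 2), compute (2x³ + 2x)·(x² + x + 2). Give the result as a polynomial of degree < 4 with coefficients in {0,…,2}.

x^2 + 2x + 2

Multiply in GF(3)[x]: (2x³ + 2x)·(x² + x + 2) = 2x⁵ + 2x⁴ + 2x² + x.
Reduce using x⁴ ≡ x + 1 (mod x⁴ + 2x + 2).
Reduced: x² + 2x + 2.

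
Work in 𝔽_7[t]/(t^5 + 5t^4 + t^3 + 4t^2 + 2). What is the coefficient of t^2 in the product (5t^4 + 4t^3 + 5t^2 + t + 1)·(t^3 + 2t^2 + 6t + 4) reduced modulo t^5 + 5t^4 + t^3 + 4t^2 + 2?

3

Multiply in 𝔽_7[t]: (5t^4 + 4t^3 + 5t^2 + t + 1)·(t^3 + 2t^2 + 6t + 4) = 5t^7 + t^5 + 6t^4 + 3t + 4.
Reduce using t^5 ≡ 2t^4 + 6t^3 + 3t^2 + 5 (mod t^5 + 5t^4 + t^3 + 4t^2 + 2).
Reduced: t^4 + 3t^2 + 4t.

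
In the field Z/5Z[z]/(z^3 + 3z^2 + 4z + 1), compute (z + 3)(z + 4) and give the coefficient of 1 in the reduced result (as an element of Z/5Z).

Multiply in Z/5Z[z]: (z + 3)·(z + 4) = z^2 + 2z + 2.
Reduced: z^2 + 2z + 2.

2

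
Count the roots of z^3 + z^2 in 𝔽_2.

2

Write f(z) = z^3 + z^2.
Evaluate at each of the 2 elements of 𝔽_2:
f(0) = 0 → root; f(1) = 0 → root.
Roots: {0, 1}.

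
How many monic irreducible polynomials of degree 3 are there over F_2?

x^(2^3) − x is the product of all monic irreducibles of degree dividing 3; Möbius inversion gives N = (1/3) Σ μ(3/d)·2^d.
Divisors of 3: 1, 3; μ(3/d) for each: -1, 1.
Σ = − 2^1 + 2^3 = 6.
N = 6/3 = 2.

2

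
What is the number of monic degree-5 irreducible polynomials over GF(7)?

3360

Gauss's count: N_{7}(5) = (1/5) Σ_{d|5} μ(5/d)·7^d.
Divisors of 5: 1, 5; μ(5/d) for each: -1, 1.
Σ = − 7^1 + 7^5 = 16800.
N = 16800/5 = 3360.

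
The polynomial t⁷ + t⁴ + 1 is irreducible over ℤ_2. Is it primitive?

Yes

Write f(t) = t⁷ + t⁴ + 1.
|GF(2^7)^×| = 2^7 − 1 = 127. Prime factorization: 127 = 127.
f is primitive ⇔ t has order 127 in GF(2)[t]/(f), i.e. t^(127/q) ≠ 1 for each prime q | 127.
t^(1) mod f = t.
None equal 1, so t has full order 127; f is primitive.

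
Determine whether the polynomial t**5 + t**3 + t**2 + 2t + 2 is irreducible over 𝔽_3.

Write h(t) = t**5 + t**3 + t**2 + 2t + 2.
Check for roots in 𝔽_3: h(0) = 2; h(1) = 1; h(2) = 2.
No roots, so no linear factors.
Monic irreducibles of degree 2 over GF(3): t**2 + 1, t**2 + t + 2, t**2 + 2t + 2.
None of them divide h (all give nonzero remainder).
No irreducible factor of degree ≤ 2 exists, so h is irreducible over GF(3).

Yes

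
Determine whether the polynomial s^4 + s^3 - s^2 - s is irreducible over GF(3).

No

Write h(s) = s^4 + s^3 - s^2 - s.
Check for roots in GF(3): h(0) = 0 → root; h(1) = 0 → root; h(2) = 0 → root.
h(0) = 0, so (s) divides h(s); h is reducible.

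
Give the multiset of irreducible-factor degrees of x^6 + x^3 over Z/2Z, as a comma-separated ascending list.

1, 1, 1, 1, 2

Write g(x) = x^6 + x^3.
Roots in Z/2Z: g(0) = 0 → root; g(1) = 0 → root.
Linear factors from roots: (x), (x + 1).
Complete factorization: g(x) = (x + 1)·(x)^3·(x^2 + x + 1).
Factor degrees with multiplicity: 1 + 1 + 1 + 1 + 2 = 6.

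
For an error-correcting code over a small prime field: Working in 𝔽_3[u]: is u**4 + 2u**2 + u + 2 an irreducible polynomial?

Write f(u) = u**4 + 2u**2 + u + 2.
Check for roots in 𝔽_3: f(0) = 2; f(1) = 0 → root; f(2) = 1.
f(1) = 0, so (u − 1) divides f(u); f is reducible.

No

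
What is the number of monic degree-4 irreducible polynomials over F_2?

3

x^(2^4) − x is the product of all monic irreducibles of degree dividing 4; Möbius inversion gives N = (1/4) Σ μ(4/d)·2^d.
Divisors of 4: 1, 2, 4; μ(4/d) for each: 0, -1, 1.
Σ = − 2^2 + 2^4 = 12.
N = 12/4 = 3.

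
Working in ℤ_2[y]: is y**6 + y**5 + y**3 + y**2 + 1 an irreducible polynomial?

Yes

Write h(y) = y**6 + y**5 + y**3 + y**2 + 1.
Check for roots in ℤ_2: h(0) = 1; h(1) = 1.
No roots, so no linear factors.
Monic irreducibles of degree 2 over GF(2): y**2 + y + 1.
None of them divide h (all give nonzero remainder).
Monic irreducibles of degree 3 over GF(2): y**3 + y + 1, y**3 + y**2 + 1.
None of them divide h (all give nonzero remainder).
No irreducible factor of degree ≤ 3 exists, so h is irreducible over GF(2).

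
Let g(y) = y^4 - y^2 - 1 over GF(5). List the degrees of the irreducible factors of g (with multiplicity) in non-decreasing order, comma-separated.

Roots in GF(5): g(0) = 4; g(1) = 4; g(2) = 1; g(3) = 1; g(4) = 4.
Complete factorization: g(y) = (y^2 + 2)^2.
Factor degrees with multiplicity: 2 + 2 = 4.

2, 2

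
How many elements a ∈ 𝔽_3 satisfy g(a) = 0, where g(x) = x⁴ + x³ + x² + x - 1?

1

Evaluate at each of the 3 elements of 𝔽_3:
g(0) = 2; g(1) = 0 → root; g(2) = 2.
Roots: {1}.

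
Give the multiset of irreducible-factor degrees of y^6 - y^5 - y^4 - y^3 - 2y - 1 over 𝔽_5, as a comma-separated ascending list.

Write h(y) = y^6 - y^5 - y^4 - y^3 - 2y - 1.
Roots in 𝔽_5: h(0) = 4; h(1) = 0 → root; h(2) = 3; h(3) = 1; h(4) = 3.
Linear factors from roots: (y - 1).
Complete factorization: h(y) = (y - 1)·(y^2 - y + 1)·(y^3 + y^2 - y + 1).
Factor degrees with multiplicity: 1 + 2 + 3 = 6.

1, 2, 3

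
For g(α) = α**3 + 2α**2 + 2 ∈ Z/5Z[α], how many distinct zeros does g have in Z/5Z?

1

Evaluate at each of the 5 elements of Z/5Z:
g(0) = 2; g(1) = 0 → root; g(2) = 3; g(3) = 2; g(4) = 3.
Roots: {1}.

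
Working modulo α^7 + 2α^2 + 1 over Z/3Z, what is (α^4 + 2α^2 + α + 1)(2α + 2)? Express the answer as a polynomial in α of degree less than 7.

Multiply in Z/3Z[α]: (α^4 + 2α^2 + α + 1)·(2α + 2) = 2α^5 + 2α^4 + α^3 + α + 2.
Reduced: 2α^5 + 2α^4 + α^3 + α + 2.

2α^5 + 2α^4 + α^3 + α + 2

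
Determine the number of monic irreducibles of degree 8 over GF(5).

By the necklace-counting formula, N_5(8) = (1/8) Σ_{d|8} μ(8/d)·5^d.
Divisors of 8: 1, 2, 4, 8; μ(8/d) for each: 0, 0, -1, 1.
Σ = − 5^4 + 5^8 = 390000.
N = 390000/8 = 48750.

48750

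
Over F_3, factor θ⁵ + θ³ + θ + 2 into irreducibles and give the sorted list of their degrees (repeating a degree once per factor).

Write f(θ) = θ⁵ + θ³ + θ + 2.
Roots in F_3: f(0) = 2; f(1) = 2; f(2) = 2.
Complete factorization: f(θ) = (θ⁵ + θ³ + θ + 2).
Factor degrees with multiplicity: 5 = 5.

5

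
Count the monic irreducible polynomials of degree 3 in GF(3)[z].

8

x^(3^3) − x is the product of all monic irreducibles of degree dividing 3; Möbius inversion gives N = (1/3) Σ μ(3/d)·3^d.
Divisors of 3: 1, 3; μ(3/d) for each: -1, 1.
Σ = − 3^1 + 3^3 = 24.
N = 24/3 = 8.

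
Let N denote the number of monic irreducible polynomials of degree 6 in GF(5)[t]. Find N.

2580

x^(5^6) − x is the product of all monic irreducibles of degree dividing 6; Möbius inversion gives N = (1/6) Σ μ(6/d)·5^d.
Divisors of 6: 1, 2, 3, 6; μ(6/d) for each: 1, -1, -1, 1.
Σ = 5^1 − 5^2 − 5^3 + 5^6 = 15480.
N = 15480/6 = 2580.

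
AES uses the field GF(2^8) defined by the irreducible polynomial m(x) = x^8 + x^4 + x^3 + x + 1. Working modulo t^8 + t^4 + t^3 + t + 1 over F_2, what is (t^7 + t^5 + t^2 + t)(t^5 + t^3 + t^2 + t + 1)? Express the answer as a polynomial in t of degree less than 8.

Multiply in F_2[t]: (t^7 + t^5 + t^2 + t)·(t^5 + t^3 + t^2 + t + 1) = t^12 + t^9 + t^7 + t.
Reduce using t^8 ≡ t^4 + t^3 + t + 1 (mod t^8 + t^4 + t^3 + t + 1).
Reduced: t^4 + t^3 + t^2 + t + 1.

t^4 + t^3 + t^2 + t + 1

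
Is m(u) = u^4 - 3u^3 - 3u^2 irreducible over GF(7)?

Check for roots in GF(7): m(0) = 0 → root; m(1) = 2; m(2) = 1; m(3) = 1; m(4) = 2; m(5) = 0 → root; m(6) = 1.
m(0) = 0, so (u) divides m(u); m is reducible.

No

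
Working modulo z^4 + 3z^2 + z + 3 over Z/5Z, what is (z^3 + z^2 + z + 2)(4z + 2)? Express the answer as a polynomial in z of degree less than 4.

Multiply in Z/5Z[z]: (z^3 + z^2 + z + 2)·(4z + 2) = 4z^4 + z^3 + z^2 + 4.
Reduce using z^4 ≡ 2z^2 + 4z + 2 (mod z^4 + 3z^2 + z + 3).
Reduced: z^3 + 4z^2 + z + 2.

z^3 + 4z^2 + z + 2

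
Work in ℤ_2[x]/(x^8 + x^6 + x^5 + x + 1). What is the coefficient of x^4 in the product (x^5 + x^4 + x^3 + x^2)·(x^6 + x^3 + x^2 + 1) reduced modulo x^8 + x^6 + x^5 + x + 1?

1

Multiply in ℤ_2[x]: (x^5 + x^4 + x^3 + x^2)·(x^6 + x^3 + x^2 + 1) = x^11 + x^10 + x^9 + x^5 + x^3 + x^2.
Reduce using x^8 ≡ x^6 + x^5 + x + 1 (mod x^8 + x^6 + x^5 + x + 1).
Reduced: x^7 + x^5 + x^4 + x^3.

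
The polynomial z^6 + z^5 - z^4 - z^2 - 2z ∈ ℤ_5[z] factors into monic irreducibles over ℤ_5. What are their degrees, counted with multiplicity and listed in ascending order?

1, 1, 4

Write g(z) = z^6 + z^5 - z^4 - z^2 - 2z.
Roots in ℤ_5: g(0) = 0 → root; g(1) = 3; g(2) = 2; g(3) = 1; g(4) = 0 → root.
Linear factors from roots: (z), (z + 1).
Complete factorization: g(z) = (z)·(z + 1)·(z^4 - z^2 + z - 2).
Factor degrees with multiplicity: 1 + 1 + 4 = 6.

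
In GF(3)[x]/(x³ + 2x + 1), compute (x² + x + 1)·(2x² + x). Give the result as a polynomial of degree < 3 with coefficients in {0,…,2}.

2x^2 + 2x

Multiply in GF(3)[x]: (x² + x + 1)·(2x² + x) = 2x⁴ + x.
Reduce using x³ ≡ x + 2 (mod x³ + 2x + 1).
Reduced: 2x² + 2x.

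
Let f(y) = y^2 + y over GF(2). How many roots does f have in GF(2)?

2

Evaluate at each of the 2 elements of GF(2):
f(0) = 0 → root; f(1) = 0 → root.
Roots: {0, 1}.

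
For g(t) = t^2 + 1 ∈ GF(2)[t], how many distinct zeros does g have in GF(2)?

1

Evaluate at each of the 2 elements of GF(2):
g(0) = 1; g(1) = 0 → root.
Roots: {1}.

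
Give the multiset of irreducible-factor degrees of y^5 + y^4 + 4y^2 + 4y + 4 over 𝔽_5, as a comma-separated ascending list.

5

Write h(y) = y^5 + y^4 + 4y^2 + 4y + 4.
Roots in 𝔽_5: h(0) = 4; h(1) = 4; h(2) = 1; h(3) = 1; h(4) = 4.
Complete factorization: h(y) = (y^5 + y^4 + 4y^2 + 4y + 4).
Factor degrees with multiplicity: 5 = 5.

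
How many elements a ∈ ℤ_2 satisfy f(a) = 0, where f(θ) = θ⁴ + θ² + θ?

Evaluate at each of the 2 elements of ℤ_2:
f(0) = 0 → root; f(1) = 1.
Roots: {0}.

1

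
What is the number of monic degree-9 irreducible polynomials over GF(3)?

2184

x^(3^9) − x is the product of all monic irreducibles of degree dividing 9; Möbius inversion gives N = (1/9) Σ μ(9/d)·3^d.
Divisors of 9: 1, 3, 9; μ(9/d) for each: 0, -1, 1.
Σ = − 3^3 + 3^9 = 19656.
N = 19656/9 = 2184.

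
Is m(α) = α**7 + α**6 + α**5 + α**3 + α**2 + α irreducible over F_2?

Check for roots in F_2: m(0) = 0 → root; m(1) = 0 → root.
m(0) = 0, so (α) divides m(α); m is reducible.

No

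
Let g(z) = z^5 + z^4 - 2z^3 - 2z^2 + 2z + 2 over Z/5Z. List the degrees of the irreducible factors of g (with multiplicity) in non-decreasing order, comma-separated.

1, 1, 1, 2

Roots in Z/5Z: g(0) = 2; g(1) = 2; g(2) = 0 → root; g(3) = 0 → root; g(4) = 0 → root.
Linear factors from roots: (z - 2), (z + 2), (z + 1).
Complete factorization: g(z) = (z + 1)·(z + 2)·(z - 2)·(z^2 + 2).
Factor degrees with multiplicity: 1 + 1 + 1 + 2 = 5.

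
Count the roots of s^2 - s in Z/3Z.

Write P(s) = s^2 - s.
Evaluate at each of the 3 elements of Z/3Z:
P(0) = 0 → root; P(1) = 0 → root; P(2) = 2.
Roots: {0, 1}.

2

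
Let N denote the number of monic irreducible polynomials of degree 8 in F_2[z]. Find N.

30

By the necklace-counting formula, N_2(8) = (1/8) Σ_{d|8} μ(8/d)·2^d.
Divisors of 8: 1, 2, 4, 8; μ(8/d) for each: 0, 0, -1, 1.
Σ = − 2^4 + 2^8 = 240.
N = 240/8 = 30.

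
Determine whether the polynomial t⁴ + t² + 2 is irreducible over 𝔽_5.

Yes

Write P(t) = t⁴ + t² + 2.
Check for roots in 𝔽_5: P(0) = 2; P(1) = 4; P(2) = 2; P(3) = 2; P(4) = 4.
No roots, so no linear factors.
Degree-2 irreducible divisors: test the 10 monic irreducibles of degree 2 over GF(5).
None of them divide P (all give nonzero remainder).
No irreducible factor of degree ≤ 2 exists, so P is irreducible over GF(5).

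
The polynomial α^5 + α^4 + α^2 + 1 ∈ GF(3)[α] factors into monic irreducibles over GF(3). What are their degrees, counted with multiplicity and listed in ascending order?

5

Write h(α) = α^5 + α^4 + α^2 + 1.
Roots in GF(3): h(0) = 1; h(1) = 1; h(2) = 2.
Complete factorization: h(α) = (α^5 + α^4 + α^2 + 1).
Factor degrees with multiplicity: 5 = 5.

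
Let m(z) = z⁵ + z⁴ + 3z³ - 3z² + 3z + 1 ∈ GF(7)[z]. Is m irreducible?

Yes

Check for roots in GF(7): m(0) = 1; m(1) = 6; m(2) = 4; m(3) = 3; m(4) = 2; m(5) = 6; m(6) = 6.
No roots, so no linear factors.
Degree-2 irreducible divisors: test the 21 monic irreducibles of degree 2 over GF(7).
None of them divide m (all give nonzero remainder).
No irreducible factor of degree ≤ 2 exists, so m is irreducible over GF(7).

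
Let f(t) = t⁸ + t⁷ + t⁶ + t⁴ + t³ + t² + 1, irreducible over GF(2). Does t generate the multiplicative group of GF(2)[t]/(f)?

No

|GF(2^8)^×| = 2^8 − 1 = 255. Prime factorization: 255 = 3·5·17.
f is primitive ⇔ t has order 255 in GF(2)[t]/(f), i.e. t^(255/q) ≠ 1 for each prime q | 255.
t^(85) mod f = 1
t^(51) mod f = t⁶ + t³.
t^(15) mod f = t⁷ + t⁶ + t⁴ + t³ + t² + t.
Since t^(85) = 1, the order of t divides 85 < 255; not primitive.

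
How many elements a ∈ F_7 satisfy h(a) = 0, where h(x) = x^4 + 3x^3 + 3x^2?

3

Evaluate at each of the 7 elements of F_7:
h(0) = 0 → root; h(1) = 0 → root; h(2) = 3; h(3) = 0 → root; h(4) = 6; h(5) = 4; h(6) = 1.
Roots: {0, 1, 3}.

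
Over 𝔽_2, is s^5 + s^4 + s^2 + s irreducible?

Write h(s) = s^5 + s^4 + s^2 + s.
Check for roots in 𝔽_2: h(0) = 0 → root; h(1) = 0 → root.
h(0) = 0, so (s) divides h(s); h is reducible.

No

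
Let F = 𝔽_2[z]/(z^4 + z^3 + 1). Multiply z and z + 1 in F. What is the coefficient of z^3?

0

Multiply in 𝔽_2[z]: (z)·(z + 1) = z^2 + z.
Reduced: z^2 + z.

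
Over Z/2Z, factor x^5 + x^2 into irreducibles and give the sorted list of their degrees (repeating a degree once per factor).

1, 1, 1, 2

Write h(x) = x^5 + x^2.
Roots in Z/2Z: h(0) = 0 → root; h(1) = 0 → root.
Linear factors from roots: (x), (x + 1).
Complete factorization: h(x) = (x + 1)·(x)^2·(x^2 + x + 1).
Factor degrees with multiplicity: 1 + 1 + 1 + 2 = 5.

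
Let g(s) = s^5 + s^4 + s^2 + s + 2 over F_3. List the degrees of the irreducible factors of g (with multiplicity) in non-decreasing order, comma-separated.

1, 1, 3

Roots in F_3: g(0) = 2; g(1) = 0 → root; g(2) = 2.
Linear factors from roots: (s + 2).
Complete factorization: g(s) = (s + 2)^2·(s^3 + 2s + 2).
Factor degrees with multiplicity: 1 + 1 + 3 = 5.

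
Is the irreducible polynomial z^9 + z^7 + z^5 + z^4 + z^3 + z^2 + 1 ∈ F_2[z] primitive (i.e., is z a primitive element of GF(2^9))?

Write f(z) = z^9 + z^7 + z^5 + z^4 + z^3 + z^2 + 1.
|GF(2^9)^×| = 2^9 − 1 = 511. Prime factorization: 511 = 7·73.
f is primitive ⇔ z has order 511 in GF(2)[z]/(f), i.e. z^(511/q) ≠ 1 for each prime q | 511.
z^(73) mod f = z^7 + z^4 + 1.
z^(7) mod f = z^7.
None equal 1, so z has full order 511; f is primitive.

Yes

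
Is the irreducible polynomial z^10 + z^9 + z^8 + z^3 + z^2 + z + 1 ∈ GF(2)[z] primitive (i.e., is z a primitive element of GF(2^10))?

No

Write f(z) = z^10 + z^9 + z^8 + z^3 + z^2 + z + 1.
|GF(2^10)^×| = 2^10 − 1 = 1023. Prime factorization: 1023 = 3·11·31.
f is primitive ⇔ z has order 1023 in GF(2)[z]/(f), i.e. z^(1023/q) ≠ 1 for each prime q | 1023.
z^(341) mod f = 1
z^(93) mod f = z^7 + z^6 + z^5.
z^(33) mod f = z^2 + z.
Since z^(341) = 1, the order of z divides 341 < 1023; not primitive.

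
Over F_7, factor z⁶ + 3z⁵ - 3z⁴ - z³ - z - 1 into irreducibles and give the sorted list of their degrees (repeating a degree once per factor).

6

Write f(z) = z⁶ + 3z⁵ - 3z⁴ - z³ - z - 1.
Complete factorization: f(z) = (z⁶ + 3z⁵ - 3z⁴ - z³ - z - 1).
Factor degrees with multiplicity: 6 = 6.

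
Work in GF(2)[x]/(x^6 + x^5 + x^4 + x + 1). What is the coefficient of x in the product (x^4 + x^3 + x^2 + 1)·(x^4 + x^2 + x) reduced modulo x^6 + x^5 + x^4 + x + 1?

Multiply in GF(2)[x]: (x^4 + x^3 + x^2 + 1)·(x^4 + x^2 + x) = x^8 + x^7 + x^4 + x^3 + x^2 + x.
Reduce using x^6 ≡ x^5 + x^4 + x + 1 (mod x^6 + x^5 + x^4 + x + 1).
Reduced: x^5 + 1.

0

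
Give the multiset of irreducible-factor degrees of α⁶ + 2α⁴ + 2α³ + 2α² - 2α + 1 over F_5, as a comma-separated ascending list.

6

Write f(α) = α⁶ + 2α⁴ + 2α³ + 2α² - 2α + 1.
Roots in F_5: f(0) = 1; f(1) = 1; f(2) = 2; f(3) = 3; f(4) = 1.
Complete factorization: f(α) = (α⁶ + 2α⁴ + 2α³ + 2α² - 2α + 1).
Factor degrees with multiplicity: 6 = 6.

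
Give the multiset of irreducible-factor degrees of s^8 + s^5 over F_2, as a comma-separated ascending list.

Write h(s) = s^8 + s^5.
Roots in F_2: h(0) = 0 → root; h(1) = 0 → root.
Linear factors from roots: (s), (s + 1).
Complete factorization: h(s) = (s + 1)·(s)^5·(s^2 + s + 1).
Factor degrees with multiplicity: 1 + 1 + 1 + 1 + 1 + 1 + 2 = 8.

1, 1, 1, 1, 1, 1, 2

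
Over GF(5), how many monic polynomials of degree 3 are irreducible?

40

x^(5^3) − x is the product of all monic irreducibles of degree dividing 3; Möbius inversion gives N = (1/3) Σ μ(3/d)·5^d.
Divisors of 3: 1, 3; μ(3/d) for each: -1, 1.
Σ = − 5^1 + 5^3 = 120.
N = 120/3 = 40.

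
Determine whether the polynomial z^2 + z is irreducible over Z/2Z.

Write P(z) = z^2 + z.
Check for roots in Z/2Z: P(0) = 0 → root; P(1) = 0 → root.
P(0) = 0, so (z) divides P(z); P is reducible.

No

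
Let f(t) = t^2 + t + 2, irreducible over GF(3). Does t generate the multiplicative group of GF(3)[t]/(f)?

|GF(3^2)^×| = 3^2 − 1 = 8. Prime factorization: 8 = 2^3.
f is primitive ⇔ t has order 8 in GF(3)[t]/(f), i.e. t^(8/q) ≠ 1 for each prime q | 8.
t^(4) mod f = 2.
None equal 1, so t has full order 8; f is primitive.

Yes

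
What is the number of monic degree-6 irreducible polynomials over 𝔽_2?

9

By the necklace-counting formula, N_2(6) = (1/6) Σ_{d|6} μ(6/d)·2^d.
Divisors of 6: 1, 2, 3, 6; μ(6/d) for each: 1, -1, -1, 1.
Σ = 2^1 − 2^2 − 2^3 + 2^6 = 54.
N = 54/6 = 9.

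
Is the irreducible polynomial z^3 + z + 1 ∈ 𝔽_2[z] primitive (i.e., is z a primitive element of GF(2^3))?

Yes

Write f(z) = z^3 + z + 1.
|GF(2^3)^×| = 2^3 − 1 = 7. Prime factorization: 7 = 7.
f is primitive ⇔ z has order 7 in GF(2)[z]/(f), i.e. z^(7/q) ≠ 1 for each prime q | 7.
z^(1) mod f = z.
None equal 1, so z has full order 7; f is primitive.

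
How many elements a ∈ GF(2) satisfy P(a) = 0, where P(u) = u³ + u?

2

Evaluate at each of the 2 elements of GF(2):
P(0) = 0 → root; P(1) = 0 → root.
Roots: {0, 1}.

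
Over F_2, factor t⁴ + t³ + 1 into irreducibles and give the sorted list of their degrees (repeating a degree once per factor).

Write f(t) = t⁴ + t³ + 1.
Roots in F_2: f(0) = 1; f(1) = 1.
Complete factorization: f(t) = (t⁴ + t³ + 1).
Factor degrees with multiplicity: 4 = 4.

4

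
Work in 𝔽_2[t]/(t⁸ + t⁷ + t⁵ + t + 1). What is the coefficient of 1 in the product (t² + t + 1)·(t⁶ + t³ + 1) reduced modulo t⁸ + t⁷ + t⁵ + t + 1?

0

Multiply in 𝔽_2[t]: (t² + t + 1)·(t⁶ + t³ + 1) = t⁸ + t⁷ + t⁶ + t⁵ + t⁴ + t³ + t² + t + 1.
Reduce using t⁸ ≡ t⁷ + t⁵ + t + 1 (mod t⁸ + t⁷ + t⁵ + t + 1).
Reduced: t⁶ + t⁴ + t³ + t².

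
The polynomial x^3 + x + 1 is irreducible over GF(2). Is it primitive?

Yes

Write f(x) = x^3 + x + 1.
|GF(2^3)^×| = 2^3 − 1 = 7. Prime factorization: 7 = 7.
f is primitive ⇔ x has order 7 in GF(2)[x]/(f), i.e. x^(7/q) ≠ 1 for each prime q | 7.
x^(1) mod f = x.
None equal 1, so x has full order 7; f is primitive.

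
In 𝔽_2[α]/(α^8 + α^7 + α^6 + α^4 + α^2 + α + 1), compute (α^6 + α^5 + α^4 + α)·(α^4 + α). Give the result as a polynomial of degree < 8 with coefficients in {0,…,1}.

Multiply in 𝔽_2[α]: (α^6 + α^5 + α^4 + α)·(α^4 + α) = α^10 + α^9 + α^8 + α^7 + α^6 + α^2.
Reduce using α^8 ≡ α^7 + α^6 + α^4 + α^2 + α + 1 (mod α^8 + α^7 + α^6 + α^4 + α^2 + α + 1).
Reduced: α^7 + α^4 + α^3.

α^7 + α^4 + α^3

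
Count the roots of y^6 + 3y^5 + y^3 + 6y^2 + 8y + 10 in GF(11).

Write f(y) = y^6 + 3y^5 + y^3 + 6y^2 + 8y + 10.
Evaluate at each of the 11 elements of GF(11):
f(0) = 10; f(1) = 7; f(2) = 9; f(3) = 0 → root; f(4) = 0 → root; f(5) = 3; f(6) = 8; f(7) = 0 → root; f(8) = 2; f(9) = 0 → root; f(10) = 5.
Roots: {3, 4, 7, 9}.

4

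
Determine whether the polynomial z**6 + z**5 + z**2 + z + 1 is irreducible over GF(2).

Yes

Write g(z) = z**6 + z**5 + z**2 + z + 1.
Check for roots in GF(2): g(0) = 1; g(1) = 1.
No roots, so no linear factors.
Monic irreducibles of degree 2 over GF(2): z**2 + z + 1.
None of them divide g (all give nonzero remainder).
Monic irreducibles of degree 3 over GF(2): z**3 + z + 1, z**3 + z**2 + 1.
None of them divide g (all give nonzero remainder).
No irreducible factor of degree ≤ 3 exists, so g is irreducible over GF(2).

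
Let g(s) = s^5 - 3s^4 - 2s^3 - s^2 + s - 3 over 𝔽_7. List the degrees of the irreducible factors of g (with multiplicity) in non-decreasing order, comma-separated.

1, 1, 1, 1, 1

Linear factors from roots: (s - 1), (s - 3), (s + 1).
Complete factorization: g(s) = (s - 3)·(s + 1)^2·(s - 1)^2.
Factor degrees with multiplicity: 1 + 1 + 1 + 1 + 1 = 5.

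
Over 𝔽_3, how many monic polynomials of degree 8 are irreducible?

By the necklace-counting formula, N_3(8) = (1/8) Σ_{d|8} μ(8/d)·3^d.
Divisors of 8: 1, 2, 4, 8; μ(8/d) for each: 0, 0, -1, 1.
Σ = − 3^4 + 3^8 = 6480.
N = 6480/8 = 810.

810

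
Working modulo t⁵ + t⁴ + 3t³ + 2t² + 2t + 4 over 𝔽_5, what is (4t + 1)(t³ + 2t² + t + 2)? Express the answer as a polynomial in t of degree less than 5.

Multiply in 𝔽_5[t]: (4t + 1)·(t³ + 2t² + t + 2) = 4t⁴ + 4t³ + t² + 4t + 2.
Reduced: 4t⁴ + 4t³ + t² + 4t + 2.

4t^4 + 4t^3 + t^2 + 4t + 2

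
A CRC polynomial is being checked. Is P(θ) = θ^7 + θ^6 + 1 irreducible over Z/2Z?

Yes

Check for roots in Z/2Z: P(0) = 1; P(1) = 1.
No roots, so no linear factors.
Monic irreducibles of degree 2 over GF(2): θ^2 + θ + 1.
None of them divide P (all give nonzero remainder).
Monic irreducibles of degree 3 over GF(2): θ^3 + θ + 1, θ^3 + θ^2 + 1.
None of them divide P (all give nonzero remainder).
No irreducible factor of degree ≤ 3 exists, so P is irreducible over GF(2).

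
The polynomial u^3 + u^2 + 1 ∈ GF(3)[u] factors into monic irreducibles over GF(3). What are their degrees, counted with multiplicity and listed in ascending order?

1, 2

Write f(u) = u^3 + u^2 + 1.
Roots in GF(3): f(0) = 1; f(1) = 0 → root; f(2) = 1.
Linear factors from roots: (u + 2).
Complete factorization: f(u) = (u + 2)·(u^2 + 2u + 2).
Factor degrees with multiplicity: 1 + 2 = 3.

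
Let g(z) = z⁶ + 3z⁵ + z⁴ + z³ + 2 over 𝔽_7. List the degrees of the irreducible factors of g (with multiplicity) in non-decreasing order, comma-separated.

Linear factors from roots: (z - 3), (z + 3), (z + 1).
Complete factorization: g(z) = (z + 1)·(z + 3)·(z - 3)·(z³ + 2z² + z - 1).
Factor degrees with multiplicity: 1 + 1 + 1 + 3 = 6.

1, 1, 1, 3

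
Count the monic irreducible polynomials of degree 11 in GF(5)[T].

The number of monic irreducibles of degree 11 over GF(5) is (1/11)·Σ_{d∣11} μ(11/d) 5^d.
Divisors of 11: 1, 11; μ(11/d) for each: -1, 1.
Σ = − 5^1 + 5^11 = 48828120.
N = 48828120/11 = 4438920.

4438920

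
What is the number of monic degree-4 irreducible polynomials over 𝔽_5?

By the necklace-counting formula, N_5(4) = (1/4) Σ_{d|4} μ(4/d)·5^d.
Divisors of 4: 1, 2, 4; μ(4/d) for each: 0, -1, 1.
Σ = − 5^2 + 5^4 = 600.
N = 600/4 = 150.

150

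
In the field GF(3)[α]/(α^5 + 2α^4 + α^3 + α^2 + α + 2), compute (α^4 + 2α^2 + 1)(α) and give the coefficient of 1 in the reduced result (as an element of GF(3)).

Multiply in GF(3)[α]: (α^4 + 2α^2 + 1)·(α) = α^5 + 2α^3 + α.
Reduce using α^5 ≡ α^4 + 2α^3 + 2α^2 + 2α + 1 (mod α^5 + 2α^4 + α^3 + α^2 + α + 2).
Reduced: α^4 + α^3 + 2α^2 + 1.

1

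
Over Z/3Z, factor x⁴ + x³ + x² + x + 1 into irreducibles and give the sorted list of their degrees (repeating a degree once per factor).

Write g(x) = x⁴ + x³ + x² + x + 1.
Roots in Z/3Z: g(0) = 1; g(1) = 2; g(2) = 1.
Complete factorization: g(x) = (x⁴ + x³ + x² + x + 1).
Factor degrees with multiplicity: 4 = 4.

4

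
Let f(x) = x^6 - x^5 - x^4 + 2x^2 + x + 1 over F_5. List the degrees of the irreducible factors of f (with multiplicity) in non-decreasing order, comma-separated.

Roots in F_5: f(0) = 1; f(1) = 3; f(2) = 2; f(3) = 2; f(4) = 3.
Complete factorization: f(x) = (x^6 - x^5 - x^4 + 2x^2 + x + 1).
Factor degrees with multiplicity: 6 = 6.

6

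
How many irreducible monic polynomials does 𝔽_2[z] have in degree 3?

2

Gauss's count: N_{2}(3) = (1/3) Σ_{d|3} μ(3/d)·2^d.
Divisors of 3: 1, 3; μ(3/d) for each: -1, 1.
Σ = − 2^1 + 2^3 = 6.
N = 6/3 = 2.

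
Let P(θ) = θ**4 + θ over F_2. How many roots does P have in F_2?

Evaluate at each of the 2 elements of F_2:
P(0) = 0 → root; P(1) = 0 → root.
Roots: {0, 1}.

2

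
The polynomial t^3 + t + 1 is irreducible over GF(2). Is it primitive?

Yes

Write f(t) = t^3 + t + 1.
|GF(2^3)^×| = 2^3 − 1 = 7. Prime factorization: 7 = 7.
f is primitive ⇔ t has order 7 in GF(2)[t]/(f), i.e. t^(7/q) ≠ 1 for each prime q | 7.
t^(1) mod f = t.
None equal 1, so t has full order 7; f is primitive.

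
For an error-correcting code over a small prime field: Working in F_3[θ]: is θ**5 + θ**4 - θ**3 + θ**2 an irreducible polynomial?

Write P(θ) = θ**5 + θ**4 - θ**3 + θ**2.
Check for roots in F_3: P(0) = 0 → root; P(1) = 2; P(2) = 2.
P(0) = 0, so (θ) divides P(θ); P is reducible.

No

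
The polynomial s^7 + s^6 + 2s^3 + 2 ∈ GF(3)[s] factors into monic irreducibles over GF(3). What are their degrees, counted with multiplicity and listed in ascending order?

Write h(s) = s^7 + s^6 + 2s^3 + 2.
Roots in GF(3): h(0) = 2; h(1) = 0 → root; h(2) = 0 → root.
Linear factors from roots: (s + 2), (s + 1).
Complete factorization: h(s) = (s + 1)·(s + 2)·(s^2 + s + 2)·(s^3 + 2s + 2).
Factor degrees with multiplicity: 1 + 1 + 2 + 3 = 7.

1, 1, 2, 3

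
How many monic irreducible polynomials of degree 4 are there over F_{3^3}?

132678

The number of monic irreducibles of degree 4 over GF(27) is (1/4)·Σ_{d∣4} μ(4/d) 27^d.
Divisors of 4: 1, 2, 4; μ(4/d) for each: 0, -1, 1.
Σ = − 27^2 + 27^4 = 530712.
N = 530712/4 = 132678.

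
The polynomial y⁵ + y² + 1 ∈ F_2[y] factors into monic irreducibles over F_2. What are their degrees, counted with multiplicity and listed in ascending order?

5

Write g(y) = y⁵ + y² + 1.
Roots in F_2: g(0) = 1; g(1) = 1.
Complete factorization: g(y) = (y⁵ + y² + 1).
Factor degrees with multiplicity: 5 = 5.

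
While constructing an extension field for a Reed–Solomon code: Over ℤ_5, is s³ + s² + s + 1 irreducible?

No

Write g(s) = s³ + s² + s + 1.
Check for roots in ℤ_5: g(0) = 1; g(1) = 4; g(2) = 0 → root; g(3) = 0 → root; g(4) = 0 → root.
g(2) = 0, so (s − 2) divides g(s); g is reducible.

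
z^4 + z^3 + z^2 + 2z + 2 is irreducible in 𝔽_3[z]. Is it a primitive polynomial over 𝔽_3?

Write f(z) = z^4 + z^3 + z^2 + 2z + 2.
|GF(3^4)^×| = 3^4 − 1 = 80. Prime factorization: 80 = 2^4·5.
f is primitive ⇔ z has order 80 in GF(3)[z]/(f), i.e. z^(80/q) ≠ 1 for each prime q | 80.
z^(40) mod f = 2.
z^(16) mod f = 2z^3 + 1.
None equal 1, so z has full order 80; f is primitive.

Yes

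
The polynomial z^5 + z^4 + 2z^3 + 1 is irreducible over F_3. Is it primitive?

Write f(z) = z^5 + z^4 + 2z^3 + 1.
|GF(3^5)^×| = 3^5 − 1 = 242. Prime factorization: 242 = 2·11^2.
f is primitive ⇔ z has order 242 in GF(3)[z]/(f), i.e. z^(242/q) ≠ 1 for each prime q | 242.
z^(121) mod f = 2.
z^(22) mod f = z^4 + z^2 + 2z + 2.
None equal 1, so z has full order 242; f is primitive.

Yes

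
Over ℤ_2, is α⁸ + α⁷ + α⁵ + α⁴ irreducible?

No

Write P(α) = α⁸ + α⁷ + α⁵ + α⁴.
Check for roots in ℤ_2: P(0) = 0 → root; P(1) = 0 → root.
P(0) = 0, so (α) divides P(α); P is reducible.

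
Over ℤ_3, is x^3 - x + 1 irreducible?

Yes

Write h(x) = x^3 - x + 1.
Check for roots in ℤ_3: h(0) = 1; h(1) = 1; h(2) = 1.
No roots. A degree-3 polynomial over a field with no linear factor is irreducible.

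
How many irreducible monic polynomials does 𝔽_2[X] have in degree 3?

2

Gauss's count: N_{2}(3) = (1/3) Σ_{d|3} μ(3/d)·2^d.
Divisors of 3: 1, 3; μ(3/d) for each: -1, 1.
Σ = − 2^1 + 2^3 = 6.
N = 6/3 = 2.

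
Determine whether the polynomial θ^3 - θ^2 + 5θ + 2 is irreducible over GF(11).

Write h(θ) = θ^3 - θ^2 + 5θ + 2.
Check each element of GF(11) for a root: h(0)=2, h(1)=7, h(2)=5, h(3)=2, h(4)=4, h(5)=6, h(6)=3, h(7)=1, h(8)=6, h(9)=2, h(10)=6.
No roots. A degree-3 polynomial over a field with no linear factor is irreducible.

Yes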